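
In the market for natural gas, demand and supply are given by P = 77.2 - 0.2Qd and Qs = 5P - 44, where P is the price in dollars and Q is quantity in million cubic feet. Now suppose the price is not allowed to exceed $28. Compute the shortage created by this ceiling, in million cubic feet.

Rearranging demand gives Qd = 386 - 5P. Equilibrium: 386 - 5P = 5P - 44, so 430 = 10P and P* = 43, Q* = 171.
The ceiling of 28 is below the equilibrium price 43, so it binds.
At P = 28: Qd = 386 - 5·28 = 246 and Qs = 5·28 - 44 = 96.
Shortage = Qd - Qs = 246 - 96 = 150.

150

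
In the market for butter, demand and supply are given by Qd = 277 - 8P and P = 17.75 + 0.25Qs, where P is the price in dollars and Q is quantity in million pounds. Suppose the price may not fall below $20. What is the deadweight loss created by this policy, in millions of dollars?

Rearranging supply gives Qs = 4P - 71. In a free market, 277 - 8P = 4P - 71 gives the equilibrium P* = 29, Q* = 45.
Since 20 is below P* = 29, the floor does not bind and the free-market outcome prevails.
Since the control does not bind, no trades are prevented and deadweight loss is zero.

0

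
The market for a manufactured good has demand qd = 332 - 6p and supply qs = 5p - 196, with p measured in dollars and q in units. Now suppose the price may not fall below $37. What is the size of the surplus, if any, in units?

0

Without the control the market clears where 332 - 6p = 5p - 196, i.e. p* = 48 and q* = 44.
Since 37 is below p* = 48, the floor does not bind and the free-market outcome prevails.
Since the control does not bind, there is no surplus.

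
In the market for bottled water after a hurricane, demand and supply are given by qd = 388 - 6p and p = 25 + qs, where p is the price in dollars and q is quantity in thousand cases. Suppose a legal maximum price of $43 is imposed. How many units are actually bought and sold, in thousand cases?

Rearranging supply gives qs = p - 25. Setting quantity demanded equal to quantity supplied, 388 - 6p = p - 25, gives p* = 59 and q* = 34.
Since 43 < 59, the ceiling is binding.
At p = 43: qd = 388 - 6·43 = 130 and qs = 43 - 25 = 18.
The quantity actually transacted is the short side, supply: 18.

18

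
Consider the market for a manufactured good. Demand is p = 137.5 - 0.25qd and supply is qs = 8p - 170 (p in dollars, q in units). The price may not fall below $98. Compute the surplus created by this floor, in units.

456

Rearranging demand gives qd = 550 - 4p. Without the control the market clears where 550 - 4p = 8p - 170, i.e. p* = 60 and q* = 310.
Because the floor (98) lies above the market-clearing price, it is binding.
At p = 98: qd = 550 - 4·98 = 158 and qs = 8·98 - 170 = 614.
Surplus = qs - qd = 614 - 158 = 456.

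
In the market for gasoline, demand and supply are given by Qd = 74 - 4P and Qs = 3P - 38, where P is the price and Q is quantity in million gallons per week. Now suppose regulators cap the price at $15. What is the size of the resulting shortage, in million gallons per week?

Setting quantity demanded equal to quantity supplied, 74 - 4P = 3P - 38, gives P* = 16 and Q* = 10.
Because the ceiling (15) lies below the market-clearing price, it is binding.
At P = 15: Qd = 74 - 4·15 = 14 and Qs = 3·15 - 38 = 7.
Shortage = Qd - Qs = 14 - 7 = 7.

7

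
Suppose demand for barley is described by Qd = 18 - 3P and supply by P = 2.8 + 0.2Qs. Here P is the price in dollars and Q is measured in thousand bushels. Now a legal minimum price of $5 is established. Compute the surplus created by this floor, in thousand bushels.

8

Rearranging supply gives Qs = 5P - 14. In a free market, 18 - 3P = 5P - 14 gives the equilibrium P* = 4, Q* = 6.
Since 5 > 4, the floor is binding.
At P = 5: Qd = 18 - 3·5 = 3 and Qs = 5·5 - 14 = 11.
Surplus = Qs - Qd = 11 - 3 = 8.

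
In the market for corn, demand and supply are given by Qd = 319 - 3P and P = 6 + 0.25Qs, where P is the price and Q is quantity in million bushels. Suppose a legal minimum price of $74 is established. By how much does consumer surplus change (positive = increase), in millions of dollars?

-3362.5

Rearranging supply gives Qs = 4P - 24. Without the control the market clears where 319 - 3P = 4P - 24, i.e. P* = 49 and Q* = 172.
Because the floor (74) lies above the market-clearing price, it is binding.
At P = 74: Qd = 319 - 3·74 = 97 and Qs = 4·74 - 24 = 272.
Consumer surplus without the control is ½ · (319/3 - 49) · 172 = 14792/3.
With the floor, consumers buy 97 units at 74, so CS = ½ · (319/3 - 74) · 97 = 9409/6.
Change in consumer surplus = 9409/6 - 14792/3 = -3362.5.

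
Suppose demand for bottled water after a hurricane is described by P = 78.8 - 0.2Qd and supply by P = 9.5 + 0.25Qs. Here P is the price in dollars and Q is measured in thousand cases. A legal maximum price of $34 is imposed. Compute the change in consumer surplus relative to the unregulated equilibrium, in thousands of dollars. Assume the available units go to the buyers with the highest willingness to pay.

Rearranging demand gives Qd = 394 - 5P; rearranging supply gives Qs = 4P - 38. In a free market, 394 - 5P = 4P - 38 gives the equilibrium P* = 48, Q* = 154.
The ceiling of 34 is below the equilibrium price 48, so it binds.
At P = 34: Qd = 394 - 5·34 = 224 and Qs = 4·34 - 38 = 98.
Consumer surplus without the control is ½ · (78.8 - 48) · 154 = 2371.6.
With the ceiling, 98 units are sold at 34 (assume they go to the highest-value buyers). The demand price at Q = 98 is 59.2, so CS = ½ · [(78.8 - 34) + (59.2 - 34)] · 98 = 3430.
Change in consumer surplus = 3430 - 2371.6 = 1058.4.

1058.4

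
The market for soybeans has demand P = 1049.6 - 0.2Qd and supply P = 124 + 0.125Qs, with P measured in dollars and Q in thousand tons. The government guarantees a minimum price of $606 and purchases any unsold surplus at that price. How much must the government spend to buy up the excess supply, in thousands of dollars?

Rearranging demand gives Qd = 5248 - 5P; rearranging supply gives Qs = 8P - 992. Without the control the market clears where 5248 - 5P = 8P - 992, i.e. P* = 480 and Q* = 2848.
Because the floor (606) lies above the market-clearing price, it is binding.
At P = 606: Qd = 5248 - 5·606 = 2218 and Qs = 8·606 - 992 = 3856.
Surplus = Qs - Qd = 1638.
Government expenditure = surplus × support price = 1638 × 606 = 992628.

992628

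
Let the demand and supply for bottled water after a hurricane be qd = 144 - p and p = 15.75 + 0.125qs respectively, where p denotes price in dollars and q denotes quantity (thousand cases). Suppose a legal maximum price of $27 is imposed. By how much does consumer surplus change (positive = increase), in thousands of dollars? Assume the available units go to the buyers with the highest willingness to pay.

-18

Rearranging supply gives qs = 8p - 126. Equilibrium: 144 - p = 8p - 126, so 270 = 9p and p* = 30, q* = 114.
Because the ceiling (27) lies below the market-clearing price, it is binding.
At p = 27: qd = 144 - 27 = 117 and qs = 8·27 - 126 = 90.
Consumer surplus without the control is ½ · (144 - 30) · 114 = 6498.
With the ceiling, 90 units are sold at 27 (assume they go to the highest-value buyers). The demand price at q = 90 is 54, so CS = ½ · [(144 - 27) + (54 - 27)] · 90 = 6480.
Change in consumer surplus = 6480 - 6498 = -18.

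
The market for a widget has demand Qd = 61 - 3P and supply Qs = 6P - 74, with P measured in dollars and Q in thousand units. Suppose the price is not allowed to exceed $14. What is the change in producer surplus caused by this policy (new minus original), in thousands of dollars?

Equilibrium: 61 - 3P = 6P - 74, so 135 = 9P and P* = 15, Q* = 16.
Since 14 < 15, the ceiling is binding.
At P = 14: Qd = 61 - 3·14 = 19 and Qs = 6·14 - 74 = 10.
Producer surplus without the control is ½ · (15 - 37/3) · 16 = 64/3.
With the ceiling, producers sell 10 units at 14, so PS = ½ · (14 - 37/3) · 10 = 25/3.
Change in producer surplus = 25/3 - 64/3 = -13.

-13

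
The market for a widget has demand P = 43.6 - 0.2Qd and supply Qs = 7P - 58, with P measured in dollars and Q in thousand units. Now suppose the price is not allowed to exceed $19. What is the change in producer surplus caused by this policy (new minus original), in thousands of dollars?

Rearranging demand gives Qd = 218 - 5P. Equilibrium: 218 - 5P = 7P - 58, so 276 = 12P and P* = 23, Q* = 103.
Since 19 < 23, the ceiling is binding.
At P = 19: Qd = 218 - 5·19 = 123 and Qs = 7·19 - 58 = 75.
Producer surplus without the control is ½ · (23 - 58/7) · 103 = 10609/14.
With the ceiling, producers sell 75 units at 19, so PS = ½ · (19 - 58/7) · 75 = 5625/14.
Change in producer surplus = 5625/14 - 10609/14 = -356.

-356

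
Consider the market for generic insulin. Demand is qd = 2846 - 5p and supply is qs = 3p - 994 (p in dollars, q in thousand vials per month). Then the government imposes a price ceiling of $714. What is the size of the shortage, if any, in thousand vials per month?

0

Without the control the market clears where 2846 - 5p = 3p - 994, i.e. p* = 480 and q* = 446.
Since 714 is above p* = 480, the ceiling does not bind and the free-market outcome prevails.
Since the control does not bind, there is no shortage.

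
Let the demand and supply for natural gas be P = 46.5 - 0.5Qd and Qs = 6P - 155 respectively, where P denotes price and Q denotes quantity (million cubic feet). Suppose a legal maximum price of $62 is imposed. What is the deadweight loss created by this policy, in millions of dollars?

0

Rearranging demand gives Qd = 93 - 2P. Setting quantity demanded equal to quantity supplied, 93 - 2P = 6P - 155, gives P* = 31 and Q* = 31.
Since 62 is above P* = 31, the ceiling does not bind and the free-market outcome prevails.
Since the control does not bind, no trades are prevented and deadweight loss is zero.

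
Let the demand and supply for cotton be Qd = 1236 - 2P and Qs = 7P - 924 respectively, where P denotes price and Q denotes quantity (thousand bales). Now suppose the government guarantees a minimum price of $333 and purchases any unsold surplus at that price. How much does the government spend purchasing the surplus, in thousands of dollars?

278721

In a free market, 1236 - 2P = 7P - 924 gives the equilibrium P* = 240, Q* = 756.
The floor of 333 is above the equilibrium price 240, so it binds.
At P = 333: Qd = 1236 - 2·333 = 570 and Qs = 7·333 - 924 = 1407.
Surplus = Qs - Qd = 837.
Government expenditure = surplus × support price = 837 × 333 = 278721.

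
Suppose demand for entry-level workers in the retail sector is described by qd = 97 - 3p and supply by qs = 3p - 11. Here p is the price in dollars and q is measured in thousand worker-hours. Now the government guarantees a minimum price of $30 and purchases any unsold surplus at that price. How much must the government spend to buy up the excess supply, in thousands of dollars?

2160

Without the control the market clears where 97 - 3p = 3p - 11, i.e. p* = 18 and q* = 43.
Because the floor (30) lies above the market-clearing price, it is binding.
At p = 30: qd = 97 - 3·30 = 7 and qs = 3·30 - 11 = 79.
Surplus = qs - qd = 72.
Government expenditure = surplus × support price = 72 × 30 = 2160.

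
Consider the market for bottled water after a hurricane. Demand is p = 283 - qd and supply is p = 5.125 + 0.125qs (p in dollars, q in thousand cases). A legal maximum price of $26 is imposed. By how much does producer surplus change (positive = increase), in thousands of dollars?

-2070

Rearranging demand gives qd = 283 - p; rearranging supply gives qs = 8p - 41. Equilibrium: 283 - p = 8p - 41, so 324 = 9p and p* = 36, q* = 247.
The ceiling of 26 is below the equilibrium price 36, so it binds.
At p = 26: qd = 283 - 26 = 257 and qs = 8·26 - 41 = 167.
Producer surplus without the control is ½ · (36 - 5.125) · 247 = 3813.0625.
With the ceiling, producers sell 167 units at 26, so PS = ½ · (26 - 5.125) · 167 = 1743.0625.
Change in producer surplus = 1743.0625 - 3813.0625 = -2070.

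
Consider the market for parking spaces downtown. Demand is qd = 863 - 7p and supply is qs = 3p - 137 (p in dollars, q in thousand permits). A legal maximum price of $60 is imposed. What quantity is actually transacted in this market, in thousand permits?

43

In a free market, 863 - 7p = 3p - 137 gives the equilibrium p* = 100, q* = 163.
Since 60 < 100, the ceiling is binding.
At p = 60: qd = 863 - 7·60 = 443 and qs = 3·60 - 137 = 43.
The quantity actually transacted is the short side, supply: 43.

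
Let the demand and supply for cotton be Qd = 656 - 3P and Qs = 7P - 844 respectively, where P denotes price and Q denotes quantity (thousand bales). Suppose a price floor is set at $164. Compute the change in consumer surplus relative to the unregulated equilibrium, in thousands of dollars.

-2590

In a free market, 656 - 3P = 7P - 844 gives the equilibrium P* = 150, Q* = 206.
Because the floor (164) lies above the market-clearing price, it is binding.
At P = 164: Qd = 656 - 3·164 = 164 and Qs = 7·164 - 844 = 304.
Consumer surplus without the control is ½ · (656/3 - 150) · 206 = 21218/3.
With the floor, consumers buy 164 units at 164, so CS = ½ · (656/3 - 164) · 164 = 13448/3.
Change in consumer surplus = 13448/3 - 21218/3 = -2590.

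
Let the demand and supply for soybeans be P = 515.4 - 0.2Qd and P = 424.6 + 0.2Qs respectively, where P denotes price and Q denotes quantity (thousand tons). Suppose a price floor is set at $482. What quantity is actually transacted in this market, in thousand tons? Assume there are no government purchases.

Rearranging demand gives Qd = 2577 - 5P; rearranging supply gives Qs = 5P - 2123. Equilibrium: 2577 - 5P = 5P - 2123, so 4700 = 10P and P* = 470, Q* = 227.
The floor of 482 is above the equilibrium price 470, so it binds.
At P = 482: Qd = 2577 - 5·482 = 167 and Qs = 5·482 - 2123 = 287.
The quantity actually transacted is the short side, demand: 167.

167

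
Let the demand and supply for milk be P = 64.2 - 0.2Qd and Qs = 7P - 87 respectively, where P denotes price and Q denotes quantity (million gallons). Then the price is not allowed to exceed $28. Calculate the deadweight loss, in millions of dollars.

302.4

Rearranging demand gives Qd = 321 - 5P. Without the control the market clears where 321 - 5P = 7P - 87, i.e. P* = 34 and Q* = 151.
Since 28 < 34, the ceiling is binding.
At P = 28: Qd = 321 - 5·28 = 181 and Qs = 7·28 - 87 = 109.
Quantity traded falls to 109. At Q = 109 the demand price is (321 - 109)/5 = 42.4 and the supply price is (87 + 109)/7 = 28.
Deadweight loss = ½ · (42.4 - 28) · (151 - 109) = ½ · 14.4 · 42 = 302.4.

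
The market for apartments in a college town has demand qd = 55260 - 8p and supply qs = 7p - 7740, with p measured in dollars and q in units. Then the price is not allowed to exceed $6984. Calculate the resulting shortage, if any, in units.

0

Setting quantity demanded equal to quantity supplied, 55260 - 8p = 7p - 7740, gives p* = 4200 and q* = 21660.
The ceiling of 6984 is above the equilibrium price 4200, so it is not binding; the market clears at p* = 4200, q* = 21660.
Since the control does not bind, there is no shortage.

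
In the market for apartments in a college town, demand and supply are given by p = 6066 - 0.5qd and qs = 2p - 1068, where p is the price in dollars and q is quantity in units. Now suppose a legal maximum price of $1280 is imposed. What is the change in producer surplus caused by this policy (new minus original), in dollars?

-7094240

Rearranging demand gives qd = 12132 - 2p. In a free market, 12132 - 2p = 2p - 1068 gives the equilibrium p* = 3300, q* = 5532.
The ceiling of 1280 is below the equilibrium price 3300, so it binds.
At p = 1280: qd = 12132 - 2·1280 = 9572 and qs = 2·1280 - 1068 = 1492.
Producer surplus without the control is ½ · (3300 - 534) · 5532 = 7650756.
With the ceiling, producers sell 1492 units at 1280, so PS = ½ · (1280 - 534) · 1492 = 556516.
Change in producer surplus = 556516 - 7650756 = -7094240.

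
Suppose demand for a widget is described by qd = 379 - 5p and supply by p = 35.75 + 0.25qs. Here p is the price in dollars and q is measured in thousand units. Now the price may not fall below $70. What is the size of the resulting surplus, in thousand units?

Rearranging supply gives qs = 4p - 143. Equilibrium: 379 - 5p = 4p - 143, so 522 = 9p and p* = 58, q* = 89.
The floor of 70 is above the equilibrium price 58, so it binds.
At p = 70: qd = 379 - 5·70 = 29 and qs = 4·70 - 143 = 137.
Surplus = qs - qd = 137 - 29 = 108.

108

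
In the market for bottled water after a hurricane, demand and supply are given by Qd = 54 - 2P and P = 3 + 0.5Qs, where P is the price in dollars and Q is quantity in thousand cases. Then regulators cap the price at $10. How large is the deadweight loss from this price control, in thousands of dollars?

50

Rearranging supply gives Qs = 2P - 6. Setting quantity demanded equal to quantity supplied, 54 - 2P = 2P - 6, gives P* = 15 and Q* = 24.
Since 10 < 15, the ceiling is binding.
At P = 10: Qd = 54 - 2·10 = 34 and Qs = 2·10 - 6 = 14.
Quantity traded falls to 14. At Q = 14 the demand price is (54 - 14)/2 = 20 and the supply price is (6 + 14)/2 = 10.
Deadweight loss = ½ · (20 - 10) · (24 - 14) = ½ · 10 · 10 = 50.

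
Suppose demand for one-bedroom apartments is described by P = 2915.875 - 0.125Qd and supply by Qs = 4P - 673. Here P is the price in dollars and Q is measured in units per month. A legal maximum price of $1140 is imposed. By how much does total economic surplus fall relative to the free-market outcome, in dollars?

2218800

Rearranging demand gives Qd = 23327 - 8P. Equilibrium: 23327 - 8P = 4P - 673, so 24000 = 12P and P* = 2000, Q* = 7327.
Because the ceiling (1140) lies below the market-clearing price, it is binding.
At P = 1140: Qd = 23327 - 8·1140 = 14207 and Qs = 4·1140 - 673 = 3887.
Quantity traded falls to 3887. At Q = 3887 the demand price is (23327 - 3887)/8 = 2430 and the supply price is (673 + 3887)/4 = 1140.
Deadweight loss = ½ · (2430 - 1140) · (7327 - 3887) = ½ · 1290 · 3440 = 2218800.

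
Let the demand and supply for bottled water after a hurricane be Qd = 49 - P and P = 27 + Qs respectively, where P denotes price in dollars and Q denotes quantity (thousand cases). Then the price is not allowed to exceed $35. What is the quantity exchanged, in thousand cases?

8

Rearranging supply gives Qs = P - 27. In a free market, 49 - P = P - 27 gives the equilibrium P* = 38, Q* = 11.
The ceiling of 35 is below the equilibrium price 38, so it binds.
At P = 35: Qd = 49 - 35 = 14 and Qs = 35 - 27 = 8.
The quantity actually transacted is the short side, supply: 8.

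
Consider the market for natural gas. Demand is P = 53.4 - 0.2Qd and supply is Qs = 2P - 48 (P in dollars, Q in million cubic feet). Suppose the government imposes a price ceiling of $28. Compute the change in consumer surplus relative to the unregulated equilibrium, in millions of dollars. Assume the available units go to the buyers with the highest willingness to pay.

Rearranging demand gives Qd = 267 - 5P. In a free market, 267 - 5P = 2P - 48 gives the equilibrium P* = 45, Q* = 42.
The ceiling of 28 is below the equilibrium price 45, so it binds.
At P = 28: Qd = 267 - 5·28 = 127 and Qs = 2·28 - 48 = 8.
Consumer surplus without the control is ½ · (53.4 - 45) · 42 = 176.4.
With the ceiling, 8 units are sold at 28 (assume they go to the highest-value buyers). The demand price at Q = 8 is 51.8, so CS = ½ · [(53.4 - 28) + (51.8 - 28)] · 8 = 196.8.
Change in consumer surplus = 196.8 - 176.4 = 20.4.

20.4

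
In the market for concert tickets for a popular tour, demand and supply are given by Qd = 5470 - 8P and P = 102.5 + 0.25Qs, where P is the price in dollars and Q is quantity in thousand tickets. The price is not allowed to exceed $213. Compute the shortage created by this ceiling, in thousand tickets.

Rearranging supply gives Qs = 4P - 410. Without the control the market clears where 5470 - 8P = 4P - 410, i.e. P* = 490 and Q* = 1550.
The ceiling of 213 is below the equilibrium price 490, so it binds.
At P = 213: Qd = 5470 - 8·213 = 3766 and Qs = 4·213 - 410 = 442.
Shortage = Qd - Qs = 3766 - 442 = 3324.

3324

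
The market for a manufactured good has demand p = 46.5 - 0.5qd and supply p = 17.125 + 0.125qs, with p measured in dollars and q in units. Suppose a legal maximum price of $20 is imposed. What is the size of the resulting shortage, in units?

Rearranging demand gives qd = 93 - 2p; rearranging supply gives qs = 8p - 137. In a free market, 93 - 2p = 8p - 137 gives the equilibrium p* = 23, q* = 47.
The ceiling of 20 is below the equilibrium price 23, so it binds.
At p = 20: qd = 93 - 2·20 = 53 and qs = 8·20 - 137 = 23.
Shortage = qd - qs = 53 - 23 = 30.

30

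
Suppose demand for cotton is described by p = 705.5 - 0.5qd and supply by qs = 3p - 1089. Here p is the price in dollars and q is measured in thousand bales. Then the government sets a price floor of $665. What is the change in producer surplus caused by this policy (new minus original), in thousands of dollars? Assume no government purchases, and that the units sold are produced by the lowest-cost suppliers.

-4785

Rearranging demand gives qd = 1411 - 2p. Without the control the market clears where 1411 - 2p = 3p - 1089, i.e. p* = 500 and q* = 411.
Because the floor (665) lies above the market-clearing price, it is binding.
At p = 665: qd = 1411 - 2·665 = 81 and qs = 3·665 - 1089 = 906.
Producer surplus without the control is ½ · (500 - 363) · 411 = 28153.5.
With the floor, 81 units are sold at 665. The supply price at q = 81 is 390, so PS = ½ · [(665 - 363) + (665 - 390)] · 81 = 23368.5.
Change in producer surplus = 23368.5 - 28153.5 = -4785.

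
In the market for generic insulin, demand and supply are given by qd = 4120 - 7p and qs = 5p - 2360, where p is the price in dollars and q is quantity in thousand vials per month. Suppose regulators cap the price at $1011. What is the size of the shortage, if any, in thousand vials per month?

Equilibrium: 4120 - 7p = 5p - 2360, so 6480 = 12p and p* = 540, q* = 340.
Since 1011 is above p* = 540, the ceiling does not bind and the free-market outcome prevails.
Since the control does not bind, there is no shortage.

0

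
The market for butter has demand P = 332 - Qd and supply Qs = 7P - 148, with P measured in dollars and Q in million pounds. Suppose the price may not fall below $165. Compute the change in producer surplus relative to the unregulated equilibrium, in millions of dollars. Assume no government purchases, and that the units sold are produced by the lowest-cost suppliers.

Rearranging demand gives Qd = 332 - P. In a free market, 332 - P = 7P - 148 gives the equilibrium P* = 60, Q* = 272.
Since 165 > 60, the floor is binding.
At P = 165: Qd = 332 - 165 = 167 and Qs = 7·165 - 148 = 1007.
Producer surplus without the control is ½ · (60 - 148/7) · 272 = 36992/7.
With the floor, 167 units are sold at 165. The supply price at Q = 167 is 45, so PS = ½ · [(165 - 148/7) + (165 - 45)] · 167 = 308449/14.
Change in producer surplus = 308449/14 - 36992/7 = 16747.5.

16747.5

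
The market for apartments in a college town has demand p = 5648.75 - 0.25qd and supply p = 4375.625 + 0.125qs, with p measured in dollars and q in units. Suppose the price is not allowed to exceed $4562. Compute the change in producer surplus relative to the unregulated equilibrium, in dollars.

Rearranging demand gives qd = 22595 - 4p; rearranging supply gives qs = 8p - 35005. Without the control the market clears where 22595 - 4p = 8p - 35005, i.e. p* = 4800 and q* = 3395.
The ceiling of 4562 is below the equilibrium price 4800, so it binds.
At p = 4562: qd = 22595 - 4·4562 = 4347 and qs = 8·4562 - 35005 = 1491.
Producer surplus without the control is ½ · (4800 - 4375.625) · 3395 = 720376.5625.
With the ceiling, producers sell 1491 units at 4562, so PS = ½ · (4562 - 4375.625) · 1491 = 138942.5625.
Change in producer surplus = 138942.5625 - 720376.5625 = -581434.

-581434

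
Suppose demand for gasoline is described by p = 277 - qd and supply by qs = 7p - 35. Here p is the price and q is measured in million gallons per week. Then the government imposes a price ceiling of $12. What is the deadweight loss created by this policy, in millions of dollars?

Rearranging demand gives qd = 277 - p. Without the control the market clears where 277 - p = 7p - 35, i.e. p* = 39 and q* = 238.
Because the ceiling (12) lies below the market-clearing price, it is binding.
At p = 12: qd = 277 - 12 = 265 and qs = 7·12 - 35 = 49.
Quantity traded falls to 49. At q = 49 the demand price is 277 - 49 = 228 and the supply price is (35 + 49)/7 = 12.
Deadweight loss = ½ · (228 - 12) · (238 - 49) = ½ · 216 · 189 = 20412.

20412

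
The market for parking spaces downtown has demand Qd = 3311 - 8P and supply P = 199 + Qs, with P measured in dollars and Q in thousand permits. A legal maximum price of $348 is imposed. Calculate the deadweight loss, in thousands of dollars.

Rearranging supply gives Qs = P - 199. Without the control the market clears where 3311 - 8P = P - 199, i.e. P* = 390 and Q* = 191.
Since 348 < 390, the ceiling is binding.
At P = 348: Qd = 3311 - 8·348 = 527 and Qs = 348 - 199 = 149.
Quantity traded falls to 149. At Q = 149 the demand price is (3311 - 149)/8 = 395.25 and the supply price is 199 + 149 = 348.
Deadweight loss = ½ · (395.25 - 348) · (191 - 149) = ½ · 47.25 · 42 = 992.25.

992.25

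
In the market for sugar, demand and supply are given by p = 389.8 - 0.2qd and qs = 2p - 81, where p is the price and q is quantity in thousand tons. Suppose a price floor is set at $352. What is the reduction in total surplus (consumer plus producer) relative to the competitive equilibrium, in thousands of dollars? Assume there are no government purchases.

33635

Rearranging demand gives qd = 1949 - 5p. Equilibrium: 1949 - 5p = 2p - 81, so 2030 = 7p and p* = 290, q* = 499.
Since 352 > 290, the floor is binding.
At p = 352: qd = 1949 - 5·352 = 189 and qs = 2·352 - 81 = 623.
Quantity traded falls to 189. At q = 189 the demand price is (1949 - 189)/5 = 352 and the supply price is (81 + 189)/2 = 135.
Deadweight loss = ½ · (352 - 135) · (499 - 189) = ½ · 217 · 310 = 33635.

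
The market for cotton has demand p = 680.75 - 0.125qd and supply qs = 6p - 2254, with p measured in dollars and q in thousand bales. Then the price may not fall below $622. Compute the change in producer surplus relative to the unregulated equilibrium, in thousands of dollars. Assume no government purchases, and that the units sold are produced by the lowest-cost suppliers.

Rearranging demand gives qd = 5446 - 8p. In a free market, 5446 - 8p = 6p - 2254 gives the equilibrium p* = 550, q* = 1046.
The floor of 622 is above the equilibrium price 550, so it binds.
At p = 622: qd = 5446 - 8·622 = 470 and qs = 6·622 - 2254 = 1478.
Producer surplus without the control is ½ · (550 - 1127/3) · 1046 = 273529/3.
With the floor, 470 units are sold at 622. The supply price at q = 470 is 454, so PS = ½ · [(622 - 1127/3) + (622 - 454)] · 470 = 292105/3.
Change in producer surplus = 292105/3 - 273529/3 = 6192.

6192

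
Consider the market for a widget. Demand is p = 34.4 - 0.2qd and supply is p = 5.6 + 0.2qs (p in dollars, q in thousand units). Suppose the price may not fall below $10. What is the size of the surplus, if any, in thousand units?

Rearranging demand gives qd = 172 - 5p; rearranging supply gives qs = 5p - 28. Without the control the market clears where 172 - 5p = 5p - 28, i.e. p* = 20 and q* = 72.
Since 10 is below p* = 20, the floor does not bind and the free-market outcome prevails.
Since the control does not bind, there is no surplus.

0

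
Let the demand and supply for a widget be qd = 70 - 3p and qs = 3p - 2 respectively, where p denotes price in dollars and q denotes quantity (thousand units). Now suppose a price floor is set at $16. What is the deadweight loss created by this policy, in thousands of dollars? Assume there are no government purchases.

48

Setting quantity demanded equal to quantity supplied, 70 - 3p = 3p - 2, gives p* = 12 and q* = 34.
The floor of 16 is above the equilibrium price 12, so it binds.
At p = 16: qd = 70 - 3·16 = 22 and qs = 3·16 - 2 = 46.
Quantity traded falls to 22. At q = 22 the demand price is (70 - 22)/3 = 16 and the supply price is (2 + 22)/3 = 8.
Deadweight loss = ½ · (16 - 8) · (34 - 22) = ½ · 8 · 12 = 48.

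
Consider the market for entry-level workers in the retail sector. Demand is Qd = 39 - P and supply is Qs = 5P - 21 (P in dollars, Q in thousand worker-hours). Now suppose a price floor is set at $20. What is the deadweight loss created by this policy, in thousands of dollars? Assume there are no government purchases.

Equilibrium: 39 - P = 5P - 21, so 60 = 6P and P* = 10, Q* = 29.
Since 20 > 10, the floor is binding.
At P = 20: Qd = 39 - 20 = 19 and Qs = 5·20 - 21 = 79.
Quantity traded falls to 19. At Q = 19 the demand price is 39 - 19 = 20 and the supply price is (21 + 19)/5 = 8.
Deadweight loss = ½ · (20 - 8) · (29 - 19) = ½ · 12 · 10 = 60.

60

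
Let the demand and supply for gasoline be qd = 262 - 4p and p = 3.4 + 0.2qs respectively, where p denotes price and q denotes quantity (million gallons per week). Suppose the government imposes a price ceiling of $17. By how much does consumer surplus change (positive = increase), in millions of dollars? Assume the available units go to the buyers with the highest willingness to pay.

339.5

Rearranging supply gives qs = 5p - 17. Setting quantity demanded equal to quantity supplied, 262 - 4p = 5p - 17, gives p* = 31 and q* = 138.
Because the ceiling (17) lies below the market-clearing price, it is binding.
At p = 17: qd = 262 - 4·17 = 194 and qs = 5·17 - 17 = 68.
Consumer surplus without the control is ½ · (65.5 - 31) · 138 = 2380.5.
With the ceiling, 68 units are sold at 17 (assume they go to the highest-value buyers). The demand price at q = 68 is 48.5, so CS = ½ · [(65.5 - 17) + (48.5 - 17)] · 68 = 2720.
Change in consumer surplus = 2720 - 2380.5 = 339.5.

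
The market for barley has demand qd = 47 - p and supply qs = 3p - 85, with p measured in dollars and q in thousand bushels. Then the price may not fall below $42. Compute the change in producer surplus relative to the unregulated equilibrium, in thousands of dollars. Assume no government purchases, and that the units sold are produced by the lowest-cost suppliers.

31.5

Setting quantity demanded equal to quantity supplied, 47 - p = 3p - 85, gives p* = 33 and q* = 14.
The floor of 42 is above the equilibrium price 33, so it binds.
At p = 42: qd = 47 - 42 = 5 and qs = 3·42 - 85 = 41.
Producer surplus without the control is ½ · (33 - 85/3) · 14 = 98/3.
With the floor, 5 units are sold at 42. The supply price at q = 5 is 30, so PS = ½ · [(42 - 85/3) + (42 - 30)] · 5 = 385/6.
Change in producer surplus = 385/6 - 98/3 = 31.5.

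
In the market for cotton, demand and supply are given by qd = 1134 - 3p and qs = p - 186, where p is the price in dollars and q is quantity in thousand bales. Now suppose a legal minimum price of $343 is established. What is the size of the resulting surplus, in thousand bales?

52

Setting quantity demanded equal to quantity supplied, 1134 - 3p = p - 186, gives p* = 330 and q* = 144.
Because the floor (343) lies above the market-clearing price, it is binding.
At p = 343: qd = 1134 - 3·343 = 105 and qs = 343 - 186 = 157.
Surplus = qs - qd = 157 - 105 = 52.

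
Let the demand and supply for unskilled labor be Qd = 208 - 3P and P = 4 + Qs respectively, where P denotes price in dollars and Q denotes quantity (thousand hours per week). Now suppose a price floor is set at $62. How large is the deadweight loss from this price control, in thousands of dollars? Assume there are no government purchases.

486

Rearranging supply gives Qs = P - 4. Without the control the market clears where 208 - 3P = P - 4, i.e. P* = 53 and Q* = 49.
Since 62 > 53, the floor is binding.
At P = 62: Qd = 208 - 3·62 = 22 and Qs = 62 - 4 = 58.
Quantity traded falls to 22. At Q = 22 the demand price is (208 - 22)/3 = 62 and the supply price is 4 + 22 = 26.
Deadweight loss = ½ · (62 - 26) · (49 - 22) = ½ · 36 · 27 = 486.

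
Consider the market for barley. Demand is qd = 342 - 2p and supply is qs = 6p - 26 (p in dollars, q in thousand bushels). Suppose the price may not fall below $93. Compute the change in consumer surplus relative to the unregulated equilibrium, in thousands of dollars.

-9541

Setting quantity demanded equal to quantity supplied, 342 - 2p = 6p - 26, gives p* = 46 and q* = 250.
Because the floor (93) lies above the market-clearing price, it is binding.
At p = 93: qd = 342 - 2·93 = 156 and qs = 6·93 - 26 = 532.
Consumer surplus without the control is ½ · (171 - 46) · 250 = 15625.
With the floor, consumers buy 156 units at 93, so CS = ½ · (171 - 93) · 156 = 6084.
Change in consumer surplus = 6084 - 15625 = -9541.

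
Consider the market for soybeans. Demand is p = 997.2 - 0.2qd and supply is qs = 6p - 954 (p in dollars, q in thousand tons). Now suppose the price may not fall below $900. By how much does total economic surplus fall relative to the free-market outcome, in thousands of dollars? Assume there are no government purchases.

Rearranging demand gives qd = 4986 - 5p. Without the control the market clears where 4986 - 5p = 6p - 954, i.e. p* = 540 and q* = 2286.
Because the floor (900) lies above the market-clearing price, it is binding.
At p = 900: qd = 4986 - 5·900 = 486 and qs = 6·900 - 954 = 4446.
Quantity traded falls to 486. At q = 486 the demand price is (4986 - 486)/5 = 900 and the supply price is (954 + 486)/6 = 240.
Deadweight loss = ½ · (900 - 240) · (2286 - 486) = ½ · 660 · 1800 = 594000.

594000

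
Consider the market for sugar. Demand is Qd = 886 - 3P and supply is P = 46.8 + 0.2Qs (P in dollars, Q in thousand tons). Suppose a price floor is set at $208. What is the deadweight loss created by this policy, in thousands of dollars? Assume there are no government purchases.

Rearranging supply gives Qs = 5P - 234. Setting quantity demanded equal to quantity supplied, 886 - 3P = 5P - 234, gives P* = 140 and Q* = 466.
Since 208 > 140, the floor is binding.
At P = 208: Qd = 886 - 3·208 = 262 and Qs = 5·208 - 234 = 806.
Quantity traded falls to 262. At Q = 262 the demand price is (886 - 262)/3 = 208 and the supply price is (234 + 262)/5 = 99.2.
Deadweight loss = ½ · (208 - 99.2) · (466 - 262) = ½ · 108.8 · 204 = 11097.6.

11097.6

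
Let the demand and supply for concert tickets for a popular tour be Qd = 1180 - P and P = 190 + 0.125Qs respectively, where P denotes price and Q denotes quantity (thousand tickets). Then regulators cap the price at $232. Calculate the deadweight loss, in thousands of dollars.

166464

Rearranging supply gives Qs = 8P - 1520. Equilibrium: 1180 - P = 8P - 1520, so 2700 = 9P and P* = 300, Q* = 880.
Because the ceiling (232) lies below the market-clearing price, it is binding.
At P = 232: Qd = 1180 - 232 = 948 and Qs = 8·232 - 1520 = 336.
Quantity traded falls to 336. At Q = 336 the demand price is 1180 - 336 = 844 and the supply price is (1520 + 336)/8 = 232.
Deadweight loss = ½ · (844 - 232) · (880 - 336) = ½ · 612 · 544 = 166464.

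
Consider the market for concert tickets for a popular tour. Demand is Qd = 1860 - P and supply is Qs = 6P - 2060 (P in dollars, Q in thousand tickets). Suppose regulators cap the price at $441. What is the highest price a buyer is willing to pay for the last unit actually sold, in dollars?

1274

In a free market, 1860 - P = 6P - 2060 gives the equilibrium P* = 560, Q* = 1300.
Since 441 < 560, the ceiling is binding.
At P = 441: Qd = 1860 - 441 = 1419 and Qs = 6·441 - 2060 = 586.
Only 586 units reach the market. On the demand curve, the marginal buyer's willingness to pay at Q = 586 is (1860 - 586) = 1274.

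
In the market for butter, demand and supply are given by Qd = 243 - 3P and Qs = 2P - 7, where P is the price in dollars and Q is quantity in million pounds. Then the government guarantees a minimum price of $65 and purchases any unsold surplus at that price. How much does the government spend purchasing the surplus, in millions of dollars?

4875

Setting quantity demanded equal to quantity supplied, 243 - 3P = 2P - 7, gives P* = 50 and Q* = 93.
The floor of 65 is above the equilibrium price 50, so it binds.
At P = 65: Qd = 243 - 3·65 = 48 and Qs = 2·65 - 7 = 123.
Surplus = Qs - Qd = 75.
Government expenditure = surplus × support price = 75 × 65 = 4875.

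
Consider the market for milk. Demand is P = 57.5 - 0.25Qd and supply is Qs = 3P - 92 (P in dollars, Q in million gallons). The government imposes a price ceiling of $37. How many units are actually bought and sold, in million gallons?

Rearranging demand gives Qd = 230 - 4P. Without the control the market clears where 230 - 4P = 3P - 92, i.e. P* = 46 and Q* = 46.
Because the ceiling (37) lies below the market-clearing price, it is binding.
At P = 37: Qd = 230 - 4·37 = 82 and Qs = 3·37 - 92 = 19.
The quantity actually transacted is the short side, supply: 19.

19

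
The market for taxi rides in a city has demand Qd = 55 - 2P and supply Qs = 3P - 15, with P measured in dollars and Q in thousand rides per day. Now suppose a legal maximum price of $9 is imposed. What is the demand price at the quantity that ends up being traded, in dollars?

21.5

Without the control the market clears where 55 - 2P = 3P - 15, i.e. P* = 14 and Q* = 27.
Since 9 < 14, the ceiling is binding.
At P = 9: Qd = 55 - 2·9 = 37 and Qs = 3·9 - 15 = 12.
Only 12 units reach the market. On the demand curve, the marginal buyer's willingness to pay at Q = 12 is (55 - 12)/2 = 21.5.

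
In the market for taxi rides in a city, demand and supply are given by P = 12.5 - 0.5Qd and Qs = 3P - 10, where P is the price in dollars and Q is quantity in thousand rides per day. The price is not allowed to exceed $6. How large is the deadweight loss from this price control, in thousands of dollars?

Rearranging demand gives Qd = 25 - 2P. Equilibrium: 25 - 2P = 3P - 10, so 35 = 5P and P* = 7, Q* = 11.
The ceiling of 6 is below the equilibrium price 7, so it binds.
At P = 6: Qd = 25 - 2·6 = 13 and Qs = 3·6 - 10 = 8.
Quantity traded falls to 8. At Q = 8 the demand price is (25 - 8)/2 = 8.5 and the supply price is (10 + 8)/3 = 6.
Deadweight loss = ½ · (8.5 - 6) · (11 - 8) = ½ · 2.5 · 3 = 3.75.

3.75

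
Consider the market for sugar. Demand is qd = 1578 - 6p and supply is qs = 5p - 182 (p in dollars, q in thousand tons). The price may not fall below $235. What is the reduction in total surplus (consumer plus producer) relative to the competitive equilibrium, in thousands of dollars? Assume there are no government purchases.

In a free market, 1578 - 6p = 5p - 182 gives the equilibrium p* = 160, q* = 618.
Because the floor (235) lies above the market-clearing price, it is binding.
At p = 235: qd = 1578 - 6·235 = 168 and qs = 5·235 - 182 = 993.
Quantity traded falls to 168. At q = 168 the demand price is (1578 - 168)/6 = 235 and the supply price is (182 + 168)/5 = 70.
Deadweight loss = ½ · (235 - 70) · (618 - 168) = ½ · 165 · 450 = 37125.

37125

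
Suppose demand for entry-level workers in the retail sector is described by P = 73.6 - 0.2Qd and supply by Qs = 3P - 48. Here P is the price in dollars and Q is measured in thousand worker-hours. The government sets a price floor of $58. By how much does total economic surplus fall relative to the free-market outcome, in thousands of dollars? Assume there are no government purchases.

Rearranging demand gives Qd = 368 - 5P. Without the control the market clears where 368 - 5P = 3P - 48, i.e. P* = 52 and Q* = 108.
Because the floor (58) lies above the market-clearing price, it is binding.
At P = 58: Qd = 368 - 5·58 = 78 and Qs = 3·58 - 48 = 126.
Quantity traded falls to 78. At Q = 78 the demand price is (368 - 78)/5 = 58 and the supply price is (48 + 78)/3 = 42.
Deadweight loss = ½ · (58 - 42) · (108 - 78) = ½ · 16 · 30 = 240.

240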